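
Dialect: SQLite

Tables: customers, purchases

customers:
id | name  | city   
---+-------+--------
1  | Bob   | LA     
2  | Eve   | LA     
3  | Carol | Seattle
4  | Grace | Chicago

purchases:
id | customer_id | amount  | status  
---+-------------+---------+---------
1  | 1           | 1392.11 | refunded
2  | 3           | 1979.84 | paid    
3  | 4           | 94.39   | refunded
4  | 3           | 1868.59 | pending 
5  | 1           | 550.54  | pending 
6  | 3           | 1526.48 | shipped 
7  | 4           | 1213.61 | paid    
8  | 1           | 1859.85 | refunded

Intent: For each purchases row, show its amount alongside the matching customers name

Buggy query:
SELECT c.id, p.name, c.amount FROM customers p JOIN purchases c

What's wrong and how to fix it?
Bug: Missing join condition: each purchases row is matched to all customers rows instead of just its own

Fix: Add ON c.customer_id = p.id to the JOIN

Corrected query:
SELECT c.id, p.name, c.amount FROM customers p JOIN purchases c ON c.customer_id = p.id

Result:
id | name  | amount 
---+-------+--------
1  | Bob   | 1392.11
2  | Carol | 1979.84
3  | Grace | 94.39  
4  | Carol | 1868.59
5  | Bob   | 550.54 
6  | Carol | 1526.48
7  | Grace | 1213.61
8  | Bob   | 1859.85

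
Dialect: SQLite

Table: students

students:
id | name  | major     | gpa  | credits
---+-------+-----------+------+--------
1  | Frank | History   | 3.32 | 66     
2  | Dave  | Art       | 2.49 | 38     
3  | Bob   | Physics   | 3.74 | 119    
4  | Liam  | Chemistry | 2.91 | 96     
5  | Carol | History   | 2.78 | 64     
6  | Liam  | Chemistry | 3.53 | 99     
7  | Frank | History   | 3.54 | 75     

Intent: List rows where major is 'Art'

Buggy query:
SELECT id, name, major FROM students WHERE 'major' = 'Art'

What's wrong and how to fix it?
Bug: Single quotes denote string literals in SQL; the column name is being compared as a constant string

Fix: Reference the column as major without single quotes

Corrected query:
SELECT id, name, major FROM students WHERE major = 'Art'

Result:
id | name | major
---+------+------
2  | Dave | Art  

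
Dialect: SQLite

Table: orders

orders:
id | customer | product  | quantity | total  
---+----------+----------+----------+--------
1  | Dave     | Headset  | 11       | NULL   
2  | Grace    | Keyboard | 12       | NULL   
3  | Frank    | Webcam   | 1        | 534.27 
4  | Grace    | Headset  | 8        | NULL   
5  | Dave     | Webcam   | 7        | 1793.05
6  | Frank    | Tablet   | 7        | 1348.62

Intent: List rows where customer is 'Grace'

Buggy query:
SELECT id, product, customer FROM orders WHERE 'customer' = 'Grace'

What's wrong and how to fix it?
Bug: Single quotes denote string literals in SQL; the column name is being compared as a constant string

Fix: Reference the column as customer without single quotes

Corrected query:
SELECT id, product, customer FROM orders WHERE customer = 'Grace'

Result:
id | product  | customer
---+----------+---------
2  | Keyboard | Grace   
4  | Headset  | Grace   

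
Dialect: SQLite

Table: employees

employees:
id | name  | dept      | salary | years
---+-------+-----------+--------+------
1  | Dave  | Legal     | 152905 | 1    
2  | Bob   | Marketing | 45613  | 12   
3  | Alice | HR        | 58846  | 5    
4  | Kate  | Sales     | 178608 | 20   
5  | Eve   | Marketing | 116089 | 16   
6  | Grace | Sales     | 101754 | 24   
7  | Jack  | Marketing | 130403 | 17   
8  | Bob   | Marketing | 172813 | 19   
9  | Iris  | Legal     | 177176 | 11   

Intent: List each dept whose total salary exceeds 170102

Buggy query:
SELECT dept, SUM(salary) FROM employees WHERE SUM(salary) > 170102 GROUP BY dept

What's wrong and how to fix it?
Bug: Aggregate functions cannot appear in a WHERE clause

Fix: Use HAVING (which filters groups after aggregation) instead of WHERE

Corrected query:
SELECT dept, SUM(salary) FROM employees GROUP BY dept HAVING SUM(salary) > 170102

Result:
dept      | SUM(salary)
----------+------------
Legal     | 330081     
Marketing | 464918     
Sales     | 280362     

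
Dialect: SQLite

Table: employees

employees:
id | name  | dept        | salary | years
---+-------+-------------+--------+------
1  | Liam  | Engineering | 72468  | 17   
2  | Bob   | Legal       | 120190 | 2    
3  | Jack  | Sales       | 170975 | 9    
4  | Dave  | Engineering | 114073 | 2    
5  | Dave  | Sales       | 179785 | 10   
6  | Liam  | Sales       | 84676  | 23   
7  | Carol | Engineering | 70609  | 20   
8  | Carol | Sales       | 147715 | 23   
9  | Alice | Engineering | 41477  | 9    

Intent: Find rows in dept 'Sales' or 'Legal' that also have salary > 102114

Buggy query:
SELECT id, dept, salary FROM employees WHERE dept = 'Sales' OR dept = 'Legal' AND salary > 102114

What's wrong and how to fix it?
Bug: AND binds tighter than OR, so this parses as dept = 'Sales' OR (dept = 'Legal' AND salary > 102114)

Fix: Group the OR with parentheses (or use IN), then AND the threshold

Corrected query:
SELECT id, dept, salary FROM employees WHERE (dept = 'Sales' OR dept = 'Legal') AND salary > 102114

Result:
id | dept  | salary
---+-------+-------
2  | Legal | 120190
3  | Sales | 170975
5  | Sales | 179785
8  | Sales | 147715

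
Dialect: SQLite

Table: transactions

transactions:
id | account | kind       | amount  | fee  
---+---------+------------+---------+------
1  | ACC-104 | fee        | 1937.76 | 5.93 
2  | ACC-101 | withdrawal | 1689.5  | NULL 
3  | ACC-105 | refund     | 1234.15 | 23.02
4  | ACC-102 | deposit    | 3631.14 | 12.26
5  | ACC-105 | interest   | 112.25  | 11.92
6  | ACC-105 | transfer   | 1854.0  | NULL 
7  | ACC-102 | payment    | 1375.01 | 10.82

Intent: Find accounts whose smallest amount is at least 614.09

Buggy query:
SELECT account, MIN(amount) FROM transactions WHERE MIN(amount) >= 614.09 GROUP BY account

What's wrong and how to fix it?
Bug: Aggregates like MIN are computed per group after WHERE runs

Fix: Replace WHERE with HAVING after the GROUP BY

Corrected query:
SELECT account, MIN(amount) FROM transactions GROUP BY account HAVING MIN(amount) >= 614.09

Result:
account | MIN(amount)
--------+------------
ACC-101 | 1689.5     
ACC-102 | 1375.01    
ACC-104 | 1937.76    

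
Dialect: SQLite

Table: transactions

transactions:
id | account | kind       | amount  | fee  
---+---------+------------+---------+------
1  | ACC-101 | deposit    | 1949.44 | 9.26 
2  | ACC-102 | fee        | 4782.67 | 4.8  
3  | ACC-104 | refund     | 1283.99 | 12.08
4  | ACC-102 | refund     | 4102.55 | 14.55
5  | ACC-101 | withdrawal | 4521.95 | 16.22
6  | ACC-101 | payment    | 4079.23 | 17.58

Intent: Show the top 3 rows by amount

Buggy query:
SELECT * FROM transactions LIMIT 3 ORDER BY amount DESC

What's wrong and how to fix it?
Bug: LIMIT must come after ORDER BY

Fix: Swap the clauses: ORDER BY first, then LIMIT

Corrected query:
SELECT * FROM transactions ORDER BY amount DESC LIMIT 3

Result:
id | account | kind       | amount  | fee  
---+---------+------------+---------+------
2  | ACC-102 | fee        | 4782.67 | 4.8  
5  | ACC-101 | withdrawal | 4521.95 | 16.22
4  | ACC-102 | refund     | 4102.55 | 14.55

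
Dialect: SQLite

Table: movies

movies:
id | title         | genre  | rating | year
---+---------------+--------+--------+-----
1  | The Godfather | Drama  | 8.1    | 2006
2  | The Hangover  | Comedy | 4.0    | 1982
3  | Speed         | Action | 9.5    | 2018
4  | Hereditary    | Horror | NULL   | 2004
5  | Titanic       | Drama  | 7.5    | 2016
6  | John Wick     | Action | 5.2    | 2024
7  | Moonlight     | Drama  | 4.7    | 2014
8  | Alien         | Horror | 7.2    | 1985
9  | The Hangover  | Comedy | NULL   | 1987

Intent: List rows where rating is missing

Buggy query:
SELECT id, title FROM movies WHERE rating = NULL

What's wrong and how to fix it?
Bug: Comparing to NULL with '=' never matches; NULL = NULL is unknown, not true

Fix: Use IS NULL to test for NULL

Corrected query:
SELECT id, title FROM movies WHERE rating IS NULL

Result:
id | title       
---+-------------
4  | Hereditary  
9  | The Hangover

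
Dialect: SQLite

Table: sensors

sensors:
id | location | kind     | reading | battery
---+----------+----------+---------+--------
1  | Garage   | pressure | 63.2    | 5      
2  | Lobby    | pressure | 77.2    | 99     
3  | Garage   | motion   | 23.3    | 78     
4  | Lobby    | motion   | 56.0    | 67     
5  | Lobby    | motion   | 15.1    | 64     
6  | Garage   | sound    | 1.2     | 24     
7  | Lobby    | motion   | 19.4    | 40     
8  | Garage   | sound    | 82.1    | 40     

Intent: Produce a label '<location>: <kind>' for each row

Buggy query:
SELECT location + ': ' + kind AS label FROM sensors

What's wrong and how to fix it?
Bug: '+' is numeric addition; on text columns SQLite converts them to 0 instead of concatenating

Fix: Replace + with || to concatenate text

Corrected query:
SELECT location || ': ' || kind AS label FROM sensors

Result:
label           
----------------
Garage: pressure
Lobby: pressure 
Garage: motion  
Lobby: motion   
Lobby: motion   
Garage: sound   
Lobby: motion   
Garage: sound   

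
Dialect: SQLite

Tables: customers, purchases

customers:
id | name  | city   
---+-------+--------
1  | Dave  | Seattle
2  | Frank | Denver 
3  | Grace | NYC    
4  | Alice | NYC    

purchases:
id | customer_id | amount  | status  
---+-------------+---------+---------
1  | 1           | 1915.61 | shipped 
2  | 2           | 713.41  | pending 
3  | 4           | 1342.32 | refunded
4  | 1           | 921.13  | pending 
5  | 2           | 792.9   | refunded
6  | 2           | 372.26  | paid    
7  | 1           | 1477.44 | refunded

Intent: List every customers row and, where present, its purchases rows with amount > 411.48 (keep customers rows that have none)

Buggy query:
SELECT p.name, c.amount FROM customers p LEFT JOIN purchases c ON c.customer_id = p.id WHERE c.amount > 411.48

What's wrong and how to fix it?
Bug: Filtering c.amount in WHERE discards the NULL rows produced by LEFT JOIN, turning it into an inner join

Fix: Move the right-table condition into the ON clause so unmatched parents are kept

Corrected query:
SELECT p.name, c.amount FROM customers p LEFT JOIN purchases c ON c.customer_id = p.id AND c.amount > 411.48

Result:
name  | amount 
------+--------
Dave  | 921.13 
Dave  | 1477.44
Dave  | 1915.61
Frank | 713.41 
Frank | 792.9  
Grace | NULL   
Alice | 1342.32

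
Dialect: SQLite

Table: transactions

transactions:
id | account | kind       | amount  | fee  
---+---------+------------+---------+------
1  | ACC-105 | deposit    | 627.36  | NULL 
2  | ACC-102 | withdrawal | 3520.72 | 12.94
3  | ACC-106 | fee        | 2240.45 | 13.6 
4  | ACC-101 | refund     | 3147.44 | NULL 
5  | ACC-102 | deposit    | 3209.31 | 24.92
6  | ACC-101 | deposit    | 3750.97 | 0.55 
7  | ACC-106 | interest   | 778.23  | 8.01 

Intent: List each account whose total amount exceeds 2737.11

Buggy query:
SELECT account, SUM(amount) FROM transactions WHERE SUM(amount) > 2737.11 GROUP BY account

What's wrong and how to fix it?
Bug: SUM(amount) is an aggregate, but WHERE filters rows before aggregation

Fix: Use HAVING (which filters groups after aggregation) instead of WHERE

Corrected query:
SELECT account, SUM(amount) FROM transactions GROUP BY account HAVING SUM(amount) > 2737.11

Result:
account | SUM(amount)
--------+------------
ACC-101 | 6898.41    
ACC-102 | 6730.03    
ACC-106 | 3018.68    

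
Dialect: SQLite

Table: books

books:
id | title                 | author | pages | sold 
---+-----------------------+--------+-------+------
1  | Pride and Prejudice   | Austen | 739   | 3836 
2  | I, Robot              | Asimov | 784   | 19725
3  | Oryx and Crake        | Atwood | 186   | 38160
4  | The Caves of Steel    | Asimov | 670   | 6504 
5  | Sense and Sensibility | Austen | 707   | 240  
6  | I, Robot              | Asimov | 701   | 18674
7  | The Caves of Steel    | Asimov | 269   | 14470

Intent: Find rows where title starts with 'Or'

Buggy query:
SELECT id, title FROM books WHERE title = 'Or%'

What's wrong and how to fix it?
Bug: '=' compares the literal string including the % character; pattern matching needs LIKE

Fix: Use LIKE for wildcard pattern matching

Corrected query:
SELECT id, title FROM books WHERE title LIKE 'Or%'

Result:
id | title         
---+---------------
3  | Oryx and Crake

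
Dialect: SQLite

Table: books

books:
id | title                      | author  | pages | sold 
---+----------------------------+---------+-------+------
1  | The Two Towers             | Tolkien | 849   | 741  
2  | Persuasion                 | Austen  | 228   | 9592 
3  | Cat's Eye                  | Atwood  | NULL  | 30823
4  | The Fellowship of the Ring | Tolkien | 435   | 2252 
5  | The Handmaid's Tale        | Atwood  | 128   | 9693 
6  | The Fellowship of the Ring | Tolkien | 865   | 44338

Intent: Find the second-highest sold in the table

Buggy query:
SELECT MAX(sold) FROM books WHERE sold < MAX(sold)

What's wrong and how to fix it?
Bug: MAX(sold) on the right of the comparison is an aggregate-in-WHERE error

Fix: Compute the overall MAX in a subquery, then take MAX of rows below it

Corrected query:
SELECT MAX(sold) FROM books WHERE sold < (SELECT MAX(sold) FROM books)

Result:
MAX(sold)
---------
30823    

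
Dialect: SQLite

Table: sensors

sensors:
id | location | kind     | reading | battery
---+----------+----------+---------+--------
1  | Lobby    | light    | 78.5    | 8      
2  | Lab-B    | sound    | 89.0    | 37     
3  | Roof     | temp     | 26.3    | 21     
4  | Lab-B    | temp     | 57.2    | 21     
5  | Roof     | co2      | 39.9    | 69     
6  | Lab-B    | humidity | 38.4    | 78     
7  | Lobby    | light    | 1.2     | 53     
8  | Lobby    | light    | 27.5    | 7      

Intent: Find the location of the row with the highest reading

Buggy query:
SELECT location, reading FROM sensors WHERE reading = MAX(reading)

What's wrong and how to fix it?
Bug: WHERE is evaluated per row; an aggregate over the whole table isn't defined there

Fix: Use a subquery: WHERE reading = (SELECT MAX(reading) FROM sensors)

Corrected query:
SELECT location, reading FROM sensors WHERE reading = (SELECT MAX(reading) FROM sensors)

Result:
location | reading
---------+--------
Lab-B    | 89     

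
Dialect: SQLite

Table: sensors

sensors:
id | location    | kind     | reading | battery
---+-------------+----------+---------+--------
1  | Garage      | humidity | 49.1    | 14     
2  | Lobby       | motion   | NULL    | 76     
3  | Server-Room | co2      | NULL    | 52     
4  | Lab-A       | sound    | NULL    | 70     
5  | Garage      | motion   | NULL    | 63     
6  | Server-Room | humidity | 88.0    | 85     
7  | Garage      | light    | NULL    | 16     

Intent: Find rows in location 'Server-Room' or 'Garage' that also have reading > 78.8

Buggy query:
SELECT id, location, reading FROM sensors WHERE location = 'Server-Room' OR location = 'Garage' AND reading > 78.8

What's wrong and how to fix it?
Bug: AND binds tighter than OR, so this parses as location = 'Server-Room' OR (location = 'Garage' AND reading > 78.8)

Fix: Add parentheses around the OR so the AND applies to both alternatives

Corrected query:
SELECT id, location, reading FROM sensors WHERE (location = 'Server-Room' OR location = 'Garage') AND reading > 78.8

Result:
id | location    | reading
---+-------------+--------
6  | Server-Room | 88     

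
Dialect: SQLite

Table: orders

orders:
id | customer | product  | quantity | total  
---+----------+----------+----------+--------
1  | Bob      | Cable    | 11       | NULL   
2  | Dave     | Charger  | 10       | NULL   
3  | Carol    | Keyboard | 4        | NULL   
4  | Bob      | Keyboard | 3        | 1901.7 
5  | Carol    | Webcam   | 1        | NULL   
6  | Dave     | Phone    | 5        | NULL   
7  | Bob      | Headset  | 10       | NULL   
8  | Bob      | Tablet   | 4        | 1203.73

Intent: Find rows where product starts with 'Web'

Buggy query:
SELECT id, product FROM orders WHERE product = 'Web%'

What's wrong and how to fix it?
Bug: '=' compares the literal string including the % character; pattern matching needs LIKE

Fix: Use LIKE for wildcard pattern matching

Corrected query:
SELECT id, product FROM orders WHERE product LIKE 'Web%'

Result:
id | product
---+--------
5  | Webcam 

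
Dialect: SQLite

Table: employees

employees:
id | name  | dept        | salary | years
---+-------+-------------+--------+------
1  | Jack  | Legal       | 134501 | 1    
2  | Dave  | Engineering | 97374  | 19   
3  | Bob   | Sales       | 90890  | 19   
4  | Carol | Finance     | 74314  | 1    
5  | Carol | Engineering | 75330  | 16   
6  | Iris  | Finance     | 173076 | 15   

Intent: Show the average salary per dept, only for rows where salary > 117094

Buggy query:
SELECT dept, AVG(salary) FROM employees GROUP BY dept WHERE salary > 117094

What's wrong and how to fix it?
Bug: Row-level WHERE must come before GROUP BY in the clause order

Fix: Move the WHERE clause before GROUP BY

Corrected query:
SELECT dept, AVG(salary) FROM employees WHERE salary > 117094 GROUP BY dept

Result:
dept    | AVG(salary)
--------+------------
Finance | 173076     
Legal   | 134501     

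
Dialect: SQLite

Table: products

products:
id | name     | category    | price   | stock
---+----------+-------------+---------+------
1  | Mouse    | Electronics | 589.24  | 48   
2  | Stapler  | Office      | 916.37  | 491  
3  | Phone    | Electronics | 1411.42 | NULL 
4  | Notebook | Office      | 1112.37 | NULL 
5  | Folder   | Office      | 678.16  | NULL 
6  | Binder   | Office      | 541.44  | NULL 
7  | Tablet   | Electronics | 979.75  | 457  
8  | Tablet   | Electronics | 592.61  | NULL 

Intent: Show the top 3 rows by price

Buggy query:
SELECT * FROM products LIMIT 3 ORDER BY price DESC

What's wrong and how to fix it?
Bug: ORDER BY cannot follow LIMIT; LIMIT is the final clause

Fix: Sort with ORDER BY, then apply LIMIT

Corrected query:
SELECT * FROM products ORDER BY price DESC LIMIT 3

Result:
id | name     | category    | price   | stock
---+----------+-------------+---------+------
3  | Phone    | Electronics | 1411.42 | NULL 
4  | Notebook | Office      | 1112.37 | NULL 
7  | Tablet   | Electronics | 979.75  | 457  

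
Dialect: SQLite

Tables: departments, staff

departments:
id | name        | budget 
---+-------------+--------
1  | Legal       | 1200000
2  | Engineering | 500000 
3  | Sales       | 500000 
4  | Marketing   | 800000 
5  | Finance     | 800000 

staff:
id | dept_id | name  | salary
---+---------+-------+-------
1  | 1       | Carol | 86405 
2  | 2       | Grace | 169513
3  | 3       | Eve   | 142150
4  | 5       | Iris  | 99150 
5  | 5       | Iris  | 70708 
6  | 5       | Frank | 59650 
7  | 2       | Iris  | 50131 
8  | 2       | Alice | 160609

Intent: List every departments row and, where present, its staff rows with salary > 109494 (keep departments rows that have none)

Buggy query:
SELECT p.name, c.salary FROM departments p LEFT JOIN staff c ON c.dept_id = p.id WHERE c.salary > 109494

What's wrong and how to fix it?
Bug: A WHERE condition on the right-hand table after LEFT JOIN drops unmatched parents

Fix: Put 'c.salary > 109494' in the JOIN's ON clause instead of WHERE

Corrected query:
SELECT p.name, c.salary FROM departments p LEFT JOIN staff c ON c.dept_id = p.id AND c.salary > 109494

Result:
name        | salary
------------+-------
Legal       | NULL  
Engineering | 160609
Engineering | 169513
Sales       | 142150
Marketing   | NULL  
Finance     | NULL  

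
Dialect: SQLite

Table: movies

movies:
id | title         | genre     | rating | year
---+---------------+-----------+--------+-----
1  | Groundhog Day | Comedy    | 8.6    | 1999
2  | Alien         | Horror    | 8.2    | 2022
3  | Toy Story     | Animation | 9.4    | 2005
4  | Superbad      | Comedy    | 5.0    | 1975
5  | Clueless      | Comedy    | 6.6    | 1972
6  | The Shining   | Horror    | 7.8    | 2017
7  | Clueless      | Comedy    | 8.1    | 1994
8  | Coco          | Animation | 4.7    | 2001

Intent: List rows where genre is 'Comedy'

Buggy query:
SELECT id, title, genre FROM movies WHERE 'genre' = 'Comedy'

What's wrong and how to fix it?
Bug: Single quotes denote string literals in SQL; the column name is being compared as a constant string

Fix: Remove the quotes around the column name (or use double quotes for an identifier)

Corrected query:
SELECT id, title, genre FROM movies WHERE genre = 'Comedy'

Result:
id | title         | genre 
---+---------------+-------
1  | Groundhog Day | Comedy
4  | Superbad      | Comedy
5  | Clueless      | Comedy
7  | Clueless      | Comedy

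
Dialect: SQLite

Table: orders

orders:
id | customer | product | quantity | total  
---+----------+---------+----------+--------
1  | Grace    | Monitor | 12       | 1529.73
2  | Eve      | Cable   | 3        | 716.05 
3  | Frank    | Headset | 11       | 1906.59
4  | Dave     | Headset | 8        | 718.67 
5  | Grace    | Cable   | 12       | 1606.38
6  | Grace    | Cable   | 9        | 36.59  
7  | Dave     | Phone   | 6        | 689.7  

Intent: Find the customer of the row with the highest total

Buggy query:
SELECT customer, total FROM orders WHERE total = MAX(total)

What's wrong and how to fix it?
Bug: WHERE is evaluated per row; an aggregate over the whole table isn't defined there

Fix: Use a subquery: WHERE total = (SELECT MAX(total) FROM orders)

Corrected query:
SELECT customer, total FROM orders WHERE total = (SELECT MAX(total) FROM orders)

Result:
customer | total  
---------+--------
Frank    | 1906.59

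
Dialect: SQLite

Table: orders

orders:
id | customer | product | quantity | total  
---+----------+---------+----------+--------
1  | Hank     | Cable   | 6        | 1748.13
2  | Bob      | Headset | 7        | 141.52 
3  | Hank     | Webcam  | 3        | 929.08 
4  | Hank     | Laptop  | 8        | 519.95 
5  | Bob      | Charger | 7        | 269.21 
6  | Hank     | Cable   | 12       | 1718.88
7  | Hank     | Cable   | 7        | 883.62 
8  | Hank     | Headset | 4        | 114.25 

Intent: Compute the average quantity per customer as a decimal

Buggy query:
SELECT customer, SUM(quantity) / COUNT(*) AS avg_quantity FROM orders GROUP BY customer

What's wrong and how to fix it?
Bug: SUM(quantity) and COUNT(*) are both integers; the division truncates the fractional part

Fix: Multiply by 1.0 (or CAST to REAL) to force floating-point division

Corrected query:
SELECT customer, SUM(quantity) * 1.0 / COUNT(*) AS avg_quantity FROM orders GROUP BY customer

Result:
customer | avg_quantity
---------+-------------
Bob      | 7           
Hank     | 6.666667    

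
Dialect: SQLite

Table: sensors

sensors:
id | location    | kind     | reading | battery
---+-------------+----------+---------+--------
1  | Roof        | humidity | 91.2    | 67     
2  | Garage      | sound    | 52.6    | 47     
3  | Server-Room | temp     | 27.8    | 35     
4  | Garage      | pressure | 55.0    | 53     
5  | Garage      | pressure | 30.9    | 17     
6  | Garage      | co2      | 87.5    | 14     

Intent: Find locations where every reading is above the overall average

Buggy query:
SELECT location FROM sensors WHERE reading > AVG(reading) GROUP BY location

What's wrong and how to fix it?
Bug: AVG() is an aggregate; it can't sit directly in WHERE

Fix: Compute the overall average in a scalar subquery and compare each group's MIN against it in HAVING

Corrected query:
SELECT location FROM sensors GROUP BY location HAVING MIN(reading) > (SELECT AVG(reading) FROM sensors)

Result:
location
--------
Roof    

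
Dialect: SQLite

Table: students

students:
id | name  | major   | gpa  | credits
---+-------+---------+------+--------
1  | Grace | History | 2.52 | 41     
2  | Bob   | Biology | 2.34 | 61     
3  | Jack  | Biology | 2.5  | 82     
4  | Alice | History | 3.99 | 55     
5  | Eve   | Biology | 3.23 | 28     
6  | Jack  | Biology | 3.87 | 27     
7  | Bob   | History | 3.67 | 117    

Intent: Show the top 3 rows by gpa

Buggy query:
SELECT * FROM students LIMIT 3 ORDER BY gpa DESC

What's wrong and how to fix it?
Bug: LIMIT must come after ORDER BY

Fix: Swap the clauses: ORDER BY first, then LIMIT

Corrected query:
SELECT * FROM students ORDER BY gpa DESC LIMIT 3

Result:
id | name  | major   | gpa  | credits
---+-------+---------+------+--------
4  | Alice | History | 3.99 | 55     
6  | Jack  | Biology | 3.87 | 27     
7  | Bob   | History | 3.67 | 117    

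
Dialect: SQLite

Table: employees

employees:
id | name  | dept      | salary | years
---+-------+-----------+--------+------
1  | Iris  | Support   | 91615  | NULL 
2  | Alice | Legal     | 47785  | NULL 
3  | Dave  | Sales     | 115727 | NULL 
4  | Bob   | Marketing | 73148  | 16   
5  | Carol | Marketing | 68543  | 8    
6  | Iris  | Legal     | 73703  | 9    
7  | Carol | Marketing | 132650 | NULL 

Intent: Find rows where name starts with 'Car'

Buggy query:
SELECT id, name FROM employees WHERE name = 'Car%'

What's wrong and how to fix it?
Bug: Wildcards only work with LIKE; '=' treats '%' as a literal character

Fix: Replace '=' with LIKE so 'Car%' is treated as a pattern

Corrected query:
SELECT id, name FROM employees WHERE name LIKE 'Car%'

Result:
id | name 
---+------
5  | Carol
7  | Carol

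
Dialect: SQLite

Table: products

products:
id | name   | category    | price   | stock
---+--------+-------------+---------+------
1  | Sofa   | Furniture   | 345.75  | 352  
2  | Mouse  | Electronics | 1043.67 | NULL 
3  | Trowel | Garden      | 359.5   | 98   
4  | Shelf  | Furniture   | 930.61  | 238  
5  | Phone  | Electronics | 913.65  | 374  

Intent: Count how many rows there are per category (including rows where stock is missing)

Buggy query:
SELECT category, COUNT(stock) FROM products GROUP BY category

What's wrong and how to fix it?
Bug: COUNT(column) counts non-NULL values only; rows with NULL stock aren't counted

Fix: Replace COUNT(stock) with COUNT(*)

Corrected query:
SELECT category, COUNT(*) FROM products GROUP BY category

Result:
category    | COUNT(*)
------------+---------
Electronics | 2       
Furniture   | 2       
Garden      | 1       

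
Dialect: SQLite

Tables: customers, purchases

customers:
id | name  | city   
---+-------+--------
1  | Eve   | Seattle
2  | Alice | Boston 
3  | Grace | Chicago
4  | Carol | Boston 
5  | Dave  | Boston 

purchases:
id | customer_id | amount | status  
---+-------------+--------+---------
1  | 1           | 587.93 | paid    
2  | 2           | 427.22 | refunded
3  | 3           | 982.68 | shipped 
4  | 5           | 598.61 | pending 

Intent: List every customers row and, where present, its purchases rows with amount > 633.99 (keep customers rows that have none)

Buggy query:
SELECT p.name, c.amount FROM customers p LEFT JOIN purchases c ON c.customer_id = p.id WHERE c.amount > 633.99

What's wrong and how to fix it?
Bug: Filtering c.amount in WHERE discards the NULL rows produced by LEFT JOIN, turning it into an inner join

Fix: Put 'c.amount > 633.99' in the JOIN's ON clause instead of WHERE

Corrected query:
SELECT p.name, c.amount FROM customers p LEFT JOIN purchases c ON c.customer_id = p.id AND c.amount > 633.99

Result:
name  | amount
------+-------
Eve   | NULL  
Alice | NULL  
Grace | 982.68
Carol | NULL  
Dave  | NULL  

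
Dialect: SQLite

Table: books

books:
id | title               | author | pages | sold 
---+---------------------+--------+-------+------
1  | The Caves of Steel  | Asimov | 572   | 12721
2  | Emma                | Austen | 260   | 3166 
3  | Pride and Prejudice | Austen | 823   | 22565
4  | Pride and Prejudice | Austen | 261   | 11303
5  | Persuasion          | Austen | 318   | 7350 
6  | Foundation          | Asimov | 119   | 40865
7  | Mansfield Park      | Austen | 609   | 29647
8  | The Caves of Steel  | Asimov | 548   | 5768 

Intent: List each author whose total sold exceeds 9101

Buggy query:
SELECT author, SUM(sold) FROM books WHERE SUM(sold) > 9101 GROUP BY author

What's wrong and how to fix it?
Bug: Aggregate functions cannot appear in a WHERE clause

Fix: Use HAVING (which filters groups after aggregation) instead of WHERE

Corrected query:
SELECT author, SUM(sold) FROM books GROUP BY author HAVING SUM(sold) > 9101

Result:
author | SUM(sold)
-------+----------
Asimov | 59354    
Austen | 74031    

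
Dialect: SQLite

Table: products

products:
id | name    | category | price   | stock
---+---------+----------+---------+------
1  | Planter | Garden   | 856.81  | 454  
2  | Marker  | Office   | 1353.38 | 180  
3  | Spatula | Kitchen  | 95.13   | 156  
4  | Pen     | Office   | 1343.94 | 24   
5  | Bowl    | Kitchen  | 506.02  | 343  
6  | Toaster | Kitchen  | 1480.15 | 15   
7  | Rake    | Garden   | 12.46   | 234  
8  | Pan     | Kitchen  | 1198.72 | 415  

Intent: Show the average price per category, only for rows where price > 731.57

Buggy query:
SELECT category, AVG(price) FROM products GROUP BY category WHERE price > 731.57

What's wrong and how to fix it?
Bug: Row-level WHERE must come before GROUP BY in the clause order

Fix: Move the WHERE clause before GROUP BY

Corrected query:
SELECT category, AVG(price) FROM products WHERE price > 731.57 GROUP BY category

Result:
category | AVG(price)
---------+-----------
Garden   | 856.81    
Kitchen  | 1339.435  
Office   | 1348.66   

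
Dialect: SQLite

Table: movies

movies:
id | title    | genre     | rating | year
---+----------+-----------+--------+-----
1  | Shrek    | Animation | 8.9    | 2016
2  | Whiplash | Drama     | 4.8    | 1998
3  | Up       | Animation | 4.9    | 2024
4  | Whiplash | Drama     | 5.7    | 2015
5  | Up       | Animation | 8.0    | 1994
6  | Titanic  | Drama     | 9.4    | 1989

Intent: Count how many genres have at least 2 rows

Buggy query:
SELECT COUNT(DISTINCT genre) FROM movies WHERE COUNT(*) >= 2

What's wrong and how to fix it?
Bug: WHERE filters individual rows, not groups, so a group-level COUNT is invalid there

Fix: Group first with HAVING COUNT(*) >= 2, then COUNT the resulting groups

Corrected query:
SELECT COUNT(*) FROM (SELECT genre FROM movies GROUP BY genre HAVING COUNT(*) >= 2)

Result:
COUNT(*)
--------
2       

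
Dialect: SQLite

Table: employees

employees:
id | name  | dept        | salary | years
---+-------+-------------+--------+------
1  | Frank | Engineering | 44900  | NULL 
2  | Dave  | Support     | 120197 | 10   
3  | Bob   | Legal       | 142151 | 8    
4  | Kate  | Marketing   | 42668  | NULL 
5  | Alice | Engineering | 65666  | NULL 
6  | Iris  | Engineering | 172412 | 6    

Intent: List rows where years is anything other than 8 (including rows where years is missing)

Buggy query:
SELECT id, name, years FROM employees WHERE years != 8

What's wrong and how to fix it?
Bug: Inequality against NULL is unknown, not true; rows with NULL are dropped

Fix: Handle NULL separately with IS NULL alongside the inequality

Corrected query:
SELECT id, name, years FROM employees WHERE years != 8 OR years IS NULL

Result:
id | name  | years
---+-------+------
1  | Frank | NULL 
2  | Dave  | 10   
4  | Kate  | NULL 
5  | Alice | NULL 
6  | Iris  | 6    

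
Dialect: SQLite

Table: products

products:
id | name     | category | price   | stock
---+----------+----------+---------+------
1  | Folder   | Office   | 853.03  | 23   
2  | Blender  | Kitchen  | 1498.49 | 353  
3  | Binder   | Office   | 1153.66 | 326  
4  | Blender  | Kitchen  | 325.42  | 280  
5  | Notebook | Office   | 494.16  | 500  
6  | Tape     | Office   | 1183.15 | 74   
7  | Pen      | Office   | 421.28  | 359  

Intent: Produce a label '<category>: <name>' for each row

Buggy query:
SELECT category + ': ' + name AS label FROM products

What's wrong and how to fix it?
Bug: '+' is numeric addition; on text columns SQLite converts them to 0 instead of concatenating

Fix: Use the || operator for string concatenation

Corrected query:
SELECT category || ': ' || name AS label FROM products

Result:
label           
----------------
Office: Folder  
Kitchen: Blender
Office: Binder  
Kitchen: Blender
Office: Notebook
Office: Tape    
Office: Pen     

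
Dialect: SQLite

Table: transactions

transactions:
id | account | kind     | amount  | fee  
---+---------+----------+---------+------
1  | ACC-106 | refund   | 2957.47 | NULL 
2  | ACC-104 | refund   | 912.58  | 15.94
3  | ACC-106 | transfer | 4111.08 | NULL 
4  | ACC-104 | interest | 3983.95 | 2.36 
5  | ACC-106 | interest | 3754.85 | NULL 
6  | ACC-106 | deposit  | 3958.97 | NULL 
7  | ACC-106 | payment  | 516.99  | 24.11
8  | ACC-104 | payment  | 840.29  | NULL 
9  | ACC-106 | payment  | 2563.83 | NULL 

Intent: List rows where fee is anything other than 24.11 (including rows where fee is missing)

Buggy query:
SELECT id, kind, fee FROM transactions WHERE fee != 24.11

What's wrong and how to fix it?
Bug: 'fee != 24.11' is unknown when fee is NULL, so NULL rows are silently excluded

Fix: Handle NULL separately with IS NULL alongside the inequality

Corrected query:
SELECT id, kind, fee FROM transactions WHERE fee != 24.11 OR fee IS NULL

Result:
id | kind     | fee  
---+----------+------
1  | refund   | NULL 
2  | refund   | 15.94
3  | transfer | NULL 
4  | interest | 2.36 
5  | interest | NULL 
6  | deposit  | NULL 
8  | payment  | NULL 
9  | payment  | NULL 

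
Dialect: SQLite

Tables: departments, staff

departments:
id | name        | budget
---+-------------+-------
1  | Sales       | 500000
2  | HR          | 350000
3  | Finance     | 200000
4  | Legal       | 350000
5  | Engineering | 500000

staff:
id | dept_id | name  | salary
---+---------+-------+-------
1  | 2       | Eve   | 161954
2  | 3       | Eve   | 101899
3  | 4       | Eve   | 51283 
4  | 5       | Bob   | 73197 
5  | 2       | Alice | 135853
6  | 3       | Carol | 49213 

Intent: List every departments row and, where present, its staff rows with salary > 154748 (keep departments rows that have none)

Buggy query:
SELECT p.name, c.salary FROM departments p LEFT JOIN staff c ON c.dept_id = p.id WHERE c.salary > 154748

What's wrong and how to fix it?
Bug: Filtering c.salary in WHERE discards the NULL rows produced by LEFT JOIN, turning it into an inner join

Fix: Move the right-table condition into the ON clause so unmatched parents are kept

Corrected query:
SELECT p.name, c.salary FROM departments p LEFT JOIN staff c ON c.dept_id = p.id AND c.salary > 154748

Result:
name        | salary
------------+-------
Sales       | NULL  
HR          | 161954
Finance     | NULL  
Legal       | NULL  
Engineering | NULL  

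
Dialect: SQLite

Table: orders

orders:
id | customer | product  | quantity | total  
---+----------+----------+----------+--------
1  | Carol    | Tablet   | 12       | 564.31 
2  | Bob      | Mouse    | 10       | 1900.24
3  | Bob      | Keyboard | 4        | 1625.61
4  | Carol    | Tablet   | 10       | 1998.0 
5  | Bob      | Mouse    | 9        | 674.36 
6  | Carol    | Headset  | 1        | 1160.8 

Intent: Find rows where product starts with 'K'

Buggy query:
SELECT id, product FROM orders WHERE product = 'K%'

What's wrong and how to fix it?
Bug: '=' compares the literal string including the % character; pattern matching needs LIKE

Fix: Replace '=' with LIKE so 'K%' is treated as a pattern

Corrected query:
SELECT id, product FROM orders WHERE product LIKE 'K%'

Result:
id | product 
---+---------
3  | Keyboard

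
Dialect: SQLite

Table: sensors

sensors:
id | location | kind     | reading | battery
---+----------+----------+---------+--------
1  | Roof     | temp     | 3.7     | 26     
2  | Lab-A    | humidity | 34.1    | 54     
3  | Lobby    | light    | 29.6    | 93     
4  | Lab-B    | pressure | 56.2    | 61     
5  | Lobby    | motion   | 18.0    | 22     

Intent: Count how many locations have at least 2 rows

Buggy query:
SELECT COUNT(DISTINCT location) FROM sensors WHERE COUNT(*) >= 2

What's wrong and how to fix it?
Bug: COUNT(*) cannot appear in WHERE; the per-group count doesn't exist yet

Fix: Group first with HAVING COUNT(*) >= 2, then COUNT the resulting groups

Corrected query:
SELECT COUNT(*) FROM (SELECT location FROM sensors GROUP BY location HAVING COUNT(*) >= 2)

Result:
COUNT(*)
--------
1       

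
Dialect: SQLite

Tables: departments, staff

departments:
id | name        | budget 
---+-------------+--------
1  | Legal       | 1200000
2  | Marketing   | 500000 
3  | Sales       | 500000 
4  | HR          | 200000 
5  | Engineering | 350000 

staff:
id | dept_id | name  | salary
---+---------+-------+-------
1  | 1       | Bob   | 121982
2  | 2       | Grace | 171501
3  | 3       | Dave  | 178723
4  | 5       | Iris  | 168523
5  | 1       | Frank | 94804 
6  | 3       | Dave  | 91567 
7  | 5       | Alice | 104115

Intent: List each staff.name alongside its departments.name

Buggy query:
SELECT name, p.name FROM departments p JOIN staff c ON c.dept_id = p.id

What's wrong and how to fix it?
Bug: Both tables have a 'name' column; the unqualified reference is ambiguous

Fix: Prefix ambiguous columns with the table alias

Corrected query:
SELECT c.name, p.name FROM departments p JOIN staff c ON c.dept_id = p.id

Result:
name  | name       
------+------------
Bob   | Legal      
Grace | Marketing  
Dave  | Sales      
Iris  | Engineering
Frank | Legal      
Dave  | Sales      
Alice | Engineering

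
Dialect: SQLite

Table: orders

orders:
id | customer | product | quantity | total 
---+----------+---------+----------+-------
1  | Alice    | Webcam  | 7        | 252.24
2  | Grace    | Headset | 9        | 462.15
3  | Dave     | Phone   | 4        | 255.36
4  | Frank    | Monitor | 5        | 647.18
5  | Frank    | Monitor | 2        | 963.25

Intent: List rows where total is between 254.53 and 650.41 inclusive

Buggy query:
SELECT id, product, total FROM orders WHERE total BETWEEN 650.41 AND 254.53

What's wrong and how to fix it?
Bug: BETWEEN expects the lower bound first; with 650.41 AND 254.53 the range is empty

Fix: Write BETWEEN 254.53 AND 650.41

Corrected query:
SELECT id, product, total FROM orders WHERE total BETWEEN 254.53 AND 650.41

Result:
id | product | total 
---+---------+-------
2  | Headset | 462.15
3  | Phone   | 255.36
4  | Monitor | 647.18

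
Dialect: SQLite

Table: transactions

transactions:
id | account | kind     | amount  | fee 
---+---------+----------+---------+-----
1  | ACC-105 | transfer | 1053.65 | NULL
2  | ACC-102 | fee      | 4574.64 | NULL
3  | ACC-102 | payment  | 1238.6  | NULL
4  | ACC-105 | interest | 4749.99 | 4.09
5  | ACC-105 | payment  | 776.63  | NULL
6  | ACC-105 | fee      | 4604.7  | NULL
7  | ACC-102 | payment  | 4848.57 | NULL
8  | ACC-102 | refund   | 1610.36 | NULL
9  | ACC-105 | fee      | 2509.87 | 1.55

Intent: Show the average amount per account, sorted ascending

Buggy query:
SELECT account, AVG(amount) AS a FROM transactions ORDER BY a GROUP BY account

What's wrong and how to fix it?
Bug: GROUP BY must precede ORDER BY

Fix: Move ORDER BY to the end, after GROUP BY

Corrected query:
SELECT account, AVG(amount) AS a FROM transactions GROUP BY account ORDER BY a

Result:
account | a        
--------+----------
ACC-105 | 2738.968 
ACC-102 | 3068.0425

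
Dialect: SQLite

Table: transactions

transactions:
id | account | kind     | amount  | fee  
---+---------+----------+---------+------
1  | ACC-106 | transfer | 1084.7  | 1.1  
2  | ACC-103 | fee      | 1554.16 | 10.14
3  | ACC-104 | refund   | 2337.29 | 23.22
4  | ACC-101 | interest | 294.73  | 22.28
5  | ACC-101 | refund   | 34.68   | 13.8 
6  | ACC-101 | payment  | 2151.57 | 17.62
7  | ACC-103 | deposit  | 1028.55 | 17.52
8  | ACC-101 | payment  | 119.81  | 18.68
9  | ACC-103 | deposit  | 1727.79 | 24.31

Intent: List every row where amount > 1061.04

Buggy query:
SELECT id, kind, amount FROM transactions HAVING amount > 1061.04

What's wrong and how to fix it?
Bug: This is a non-aggregate query (no GROUP BY, no aggregates), so in SQLite the HAVING clause is invalid here; a row-level condition belongs in WHERE

Fix: Use WHERE for row-level filtering

Corrected query:
SELECT id, kind, amount FROM transactions WHERE amount > 1061.04

Result:
id | kind     | amount 
---+----------+--------
1  | transfer | 1084.7 
2  | fee      | 1554.16
3  | refund   | 2337.29
6  | payment  | 2151.57
9  | deposit  | 1727.79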